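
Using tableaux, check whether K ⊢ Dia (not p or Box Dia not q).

Not valid

Tableau for the negation not Dia (not p or Box Dia not q):
1. not Dia (not p or Box Dia not q), 0
The negation has an open branch (countermodel exists).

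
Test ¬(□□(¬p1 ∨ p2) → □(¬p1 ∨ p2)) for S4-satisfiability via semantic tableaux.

Unsatisfiable

1. ¬(□□(¬p1 ∨ p2) → □(¬p1 ∨ p2)), u
2. □□(¬p1 ∨ p2), u   [¬→-rule on 1]
3. ¬□(¬p1 ∨ p2), u   [¬→-rule on 1]
4. □(¬p1 ∨ p2), u   [□-rule on 2 via uRu]
5. ¬p1 ∨ p2, u   [□-rule on 4 via uRu]
6. p2, u   [∨-rule on 5 (branches; this branch)]
7. ¬(¬p1 ∨ p2), v   [¬□-rule on 3: fresh world v, uRv]
8. p1, v   [¬∨-rule on 7]
9. ¬p2, v   [¬∨-rule on 7]
10. □(¬p1 ∨ p2), v   [□-rule on 2 via uRv]
11. ¬p1 ∨ p2, v   [□-rule on 4 via uRv]
12. p2, v   [∨-rule on 11 (branches; this branch)]
Accessibility: uRu, uRv, vRv
Branch closes: p2 and ¬p2 both at v.
Every branch closes; the branch above is one of them.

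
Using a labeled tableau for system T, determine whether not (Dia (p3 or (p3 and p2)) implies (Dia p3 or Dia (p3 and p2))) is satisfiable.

1. not (Dia (p3 or (p3 and p2)) implies (Dia p3 or Dia (p3 and p2))), u
2. Dia (p3 or (p3 and p2)), u
3. not (Dia p3 or Dia (p3 and p2)), u
4. not Dia p3, u
5. not Dia (p3 and p2), u
6. not p3, u
7. not (p3 and p2), u
8. not p2, u
9. p3 or (p3 and p2), v
10. not p3, v
11. not (p3 and p2), v
12. p3 and p2, v
13. p3, v
14. p2, v
Accessibility: uRu, uRv, vRv
Branch closes: p3 and not p3 both at v.
(One branch shown.) All branches close.

No, unsatisfiable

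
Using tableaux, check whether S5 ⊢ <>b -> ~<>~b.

Tableau for the negation ~(<>b -> ~<>~b):
1. ~(<>b -> ~<>~b), u
2. <>b, u
3. <>~b, u
4. b, v
5. ~b, w
Accessibility: uRu, uRv, uRw, vRu, vRv, vRw, wRu, wRv, wRw
The negation has an open branch (countermodel exists).

No, not valid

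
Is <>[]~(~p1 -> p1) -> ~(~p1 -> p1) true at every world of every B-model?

Valid in B

Tableau for the negation ~(<>[]~(~p1 -> p1) -> ~(~p1 -> p1)):
1. ~(<>[]~(~p1 -> p1) -> ~(~p1 -> p1)), 0
2. <>[]~(~p1 -> p1), 0
3. ~p1 -> p1, 0
4. p1, 0
5. []~(~p1 -> p1), 1
6. ~(~p1 -> p1), 0
7. ~p1, 0
Accessibility: 0R0, 0R1, 1R0, 1R1
Branch closes: p1 and ~p1 both at 0.
Every branch of the negation's tableau closes; the branch above is one of them.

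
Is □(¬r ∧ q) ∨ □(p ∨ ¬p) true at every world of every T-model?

Tableau for the negation ¬(□(¬r ∧ q) ∨ □(p ∨ ¬p)):
1. ¬(□(¬r ∧ q) ∨ □(p ∨ ¬p)), u
2. ¬□(¬r ∧ q), u
3. ¬□(p ∨ ¬p), u
4. ¬(¬r ∧ q), v
5. ¬q, v
6. ¬(p ∨ ¬p), w
7. ¬p, w
8. p, w
Accessibility: uRu, uRv, uRw, vRv, wRw
Branch closes: p and ¬p both at w.
Every branch of the negation's tableau closes; the branch above is one of them.

Valid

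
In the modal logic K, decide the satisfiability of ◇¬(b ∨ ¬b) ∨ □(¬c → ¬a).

Satisfiable (open branch found)

1. ◇¬(b ∨ ¬b) ∨ □(¬c → ¬a), 0
2. □(¬c → ¬a), 0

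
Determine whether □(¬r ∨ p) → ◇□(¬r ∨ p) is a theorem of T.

Valid

Tableau for the negation ¬(□(¬r ∨ p) → ◇□(¬r ∨ p)):
1. ¬(□(¬r ∨ p) → ◇□(¬r ∨ p)), u
2. □(¬r ∨ p), u
3. ¬◇□(¬r ∨ p), u
4. ¬r ∨ p, u
5. ¬□(¬r ∨ p), u
6. p, u
7. ¬(¬r ∨ p), v
8. r, v
9. ¬p, v
10. ¬r ∨ p, v
11. ¬□(¬r ∨ p), v
12. p, v
Accessibility: uRu, uRv, vRv
Branch closes: p and ¬p both at v.
Every branch of the negation's tableau closes; the branch above is one of them.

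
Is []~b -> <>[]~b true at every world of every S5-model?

Valid in S5

Tableau for the negation ~([]~b -> <>[]~b):
1. ~([]~b -> <>[]~b), w0
2. []~b, w0
3. ~<>[]~b, w0
4. ~b, w0
5. ~[]~b, w0
6. b, w1
7. ~b, w1
Accessibility: w0Rw0, w0Rw1, w1Rw0, w1Rw1
Branch closes: b and ~b both at w1.
All branches of the negation close; one closing branch shown above.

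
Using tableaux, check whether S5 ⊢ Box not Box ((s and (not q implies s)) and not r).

Tableau for the negation not Box not Box ((s and (not q implies s)) and not r):
1. not Box not Box ((s and (not q implies s)) and not r), u
2. Box ((s and (not q implies s)) and not r), v
3. (s and (not q implies s)) and not r, u
4. s and (not q implies s), u
5. not r, u
6. s, u
7. not q implies s, u
8. (s and (not q implies s)) and not r, v
9. s and (not q implies s), v
10. not r, v
11. s, v
12. not q implies s, v
Accessibility: uRu, uRv, vRu, vRv
The negation has an open branch (countermodel exists).

Invalid (countermodel exists)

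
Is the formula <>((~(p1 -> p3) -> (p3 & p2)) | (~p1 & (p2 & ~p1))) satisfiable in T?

1. <>((~(p1 -> p3) -> (p3 & p2)) | (~p1 & (p2 & ~p1))), u
2. (~(p1 -> p3) -> (p3 & p2)) | (~p1 & (p2 & ~p1)), v
3. ~p1 & (p2 & ~p1), v
4. ~p1, v
5. p2 & ~p1, v
6. p2, v
Accessibility: uRu, uRv, vRv

Satisfiable (open branch found)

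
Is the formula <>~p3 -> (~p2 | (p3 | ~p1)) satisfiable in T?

Satisfiable (open branch found)

1. <>~p3 -> (~p2 | (p3 | ~p1)), 0
2. ~p2 | (p3 | ~p1), 0
3. p3 | ~p1, 0
4. ~p1, 0
Accessibility: 0R0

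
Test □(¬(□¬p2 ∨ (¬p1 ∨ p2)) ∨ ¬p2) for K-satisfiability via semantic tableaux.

1. □(¬(□¬p2 ∨ (¬p1 ∨ p2)) ∨ ¬p2), w0

Satisfiable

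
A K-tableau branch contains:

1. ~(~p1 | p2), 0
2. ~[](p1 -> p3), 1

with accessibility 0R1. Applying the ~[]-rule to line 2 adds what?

a fresh world 2 with 1R2, and ~(p1 -> p3) at 2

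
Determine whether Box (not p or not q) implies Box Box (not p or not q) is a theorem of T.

Not valid

Tableau for the negation not (Box (not p or not q) implies Box Box (not p or not q)):
1. not (Box (not p or not q) implies Box Box (not p or not q)), w0
2. Box (not p or not q), w0
3. not Box Box (not p or not q), w0
4. not p or not q, w0
5. not q, w0
6. not Box (not p or not q), w1
7. not p or not q, w1
8. not q, w1
9. not (not p or not q), w2
10. p, w2
11. q, w2
Accessibility: w0Rw0, w0Rw1, w1Rw1, w1Rw2, w2Rw2
The negation has an open branch (countermodel exists).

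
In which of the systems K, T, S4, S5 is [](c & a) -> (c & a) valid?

K-tableau for the negation ~([](c & a) -> (c & a)):
1. ~([](c & a) -> (c & a)), w0
2. [](c & a), w0   [~->-rule on 1]
3. ~(c & a), w0   [~->-rule on 1]
4. ~a, w0   [~&-rule on 3 (branches; this branch)]
Complete open branch: countermodel on a K-frame, so not valid in K.
T-tableau for the negation ~([](c & a) -> (c & a)):
1. ~([](c & a) -> (c & a)), w0
2. [](c & a), w0   [~->-rule on 1]
3. ~(c & a), w0   [~->-rule on 1]
4. c & a, w0   [[]-rule on 2 via w0Rw0]
5. c, w0   [&-rule on 4]
6. a, w0   [&-rule on 4]
7. ~a, w0   [~&-rule on 3 (branches; this branch)]
Accessibility: w0Rw0
Branch closes: a and ~a both at w0.
Every branch closes (one shown): valid in T, hence also in S4, S5 (every theorem of T is a theorem of S4 and S5).

T, S4, S5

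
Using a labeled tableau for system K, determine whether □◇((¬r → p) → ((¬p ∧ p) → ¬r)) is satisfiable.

1. □◇((¬r → p) → ((¬p ∧ p) → ¬r)), 0

Satisfiable (open branch found)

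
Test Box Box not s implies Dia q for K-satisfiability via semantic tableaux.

1. Box Box not s implies Dia q, w0
2. Dia q, w0
3. q, w1
Accessibility: w0Rw1

Yes, satisfiable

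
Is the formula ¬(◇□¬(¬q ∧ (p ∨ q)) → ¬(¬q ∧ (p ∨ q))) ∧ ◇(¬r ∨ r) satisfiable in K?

1. ¬(◇□¬(¬q ∧ (p ∨ q)) → ¬(¬q ∧ (p ∨ q))) ∧ ◇(¬r ∨ r), 0
2. ¬(◇□¬(¬q ∧ (p ∨ q)) → ¬(¬q ∧ (p ∨ q))), 0   [∧-rule on 1]
3. ◇(¬r ∨ r), 0   [∧-rule on 1]
4. ◇□¬(¬q ∧ (p ∨ q)), 0   [¬→-rule on 2]
5. ¬q ∧ (p ∨ q), 0   [¬→-rule on 2]
6. ¬q, 0   [∧-rule on 5]
7. p ∨ q, 0   [∧-rule on 5]
8. p, 0   [∨-rule on 7 (branches; this branch)]
9. ¬r ∨ r, 1   [◇-rule on 3: fresh world 1, 0R1]
10. r, 1   [∨-rule on 9 (branches; this branch)]
11. □¬(¬q ∧ (p ∨ q)), 2   [◇-rule on 4: fresh world 2, 0R2]
Accessibility: 0R1, 0R2

Yes, satisfiable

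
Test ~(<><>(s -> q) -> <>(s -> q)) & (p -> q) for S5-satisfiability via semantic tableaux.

Unsatisfiable

1. ~(<><>(s -> q) -> <>(s -> q)) & (p -> q), 0
2. ~(<><>(s -> q) -> <>(s -> q)), 0   [&-rule on 1]
3. p -> q, 0   [&-rule on 1]
4. <><>(s -> q), 0   [~->-rule on 2]
5. ~<>(s -> q), 0   [~->-rule on 2]
6. ~(s -> q), 0   [~<>-rule on 5 via 0R0]
7. s, 0   [~->-rule on 6]
8. ~q, 0   [~->-rule on 6]
9. ~p, 0   [->-rule on 3 (branches; this branch)]
10. <>(s -> q), 1   [<>-rule on 4: fresh world 1, 0R1]
11. ~(s -> q), 1   [~<>-rule on 5 via 0R1]
12. s, 1   [~->-rule on 11]
13. ~q, 1   [~->-rule on 11]
14. s -> q, 2   [<>-rule on 10: fresh world 2, 1R2]
15. ~(s -> q), 2   [~<>-rule on 5 via 0R2]
16. s, 2   [~->-rule on 15]
17. ~q, 2   [~->-rule on 15]
18. q, 2   [->-rule on 14 (branches; this branch)]
Accessibility: 0R0, 0R1, 0R2, 1R0, 1R1, 1R2, 2R0, 2R1, 2R2
Branch closes: q and ~q both at 2.
(One branch shown.) All branches close.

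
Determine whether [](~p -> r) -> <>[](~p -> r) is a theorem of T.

Valid

Tableau for the negation ~([](~p -> r) -> <>[](~p -> r)):
1. ~([](~p -> r) -> <>[](~p -> r)), 0
2. [](~p -> r), 0
3. ~<>[](~p -> r), 0
4. ~p -> r, 0
5. ~[](~p -> r), 0
6. r, 0
7. ~(~p -> r), 1
8. ~p, 1
9. ~r, 1
10. ~p -> r, 1
11. ~[](~p -> r), 1
12. r, 1
Accessibility: 0R0, 0R1, 1R1
Branch closes: r and ~r both at 1.
All branches of the negation close; one closing branch shown above.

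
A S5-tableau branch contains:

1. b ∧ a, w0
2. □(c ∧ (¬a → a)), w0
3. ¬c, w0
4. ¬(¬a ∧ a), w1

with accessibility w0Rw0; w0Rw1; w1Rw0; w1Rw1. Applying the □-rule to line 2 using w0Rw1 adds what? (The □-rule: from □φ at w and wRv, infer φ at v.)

c ∧ (¬a → a), w1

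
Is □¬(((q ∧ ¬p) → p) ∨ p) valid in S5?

Tableau for the negation ¬□¬(((q ∧ ¬p) → p) ∨ p):
1. ¬□¬(((q ∧ ¬p) → p) ∨ p), w0
2. ((q ∧ ¬p) → p) ∨ p, w1
3. p, w1
Accessibility: w0Rw0, w0Rw1, w1Rw0, w1Rw1
The negation has an open branch (countermodel exists).

No, not valid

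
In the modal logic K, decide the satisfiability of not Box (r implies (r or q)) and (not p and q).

Unsatisfiable

1. not Box (r implies (r or q)) and (not p and q), w0
2. not Box (r implies (r or q)), w0
3. not p and q, w0
4. not p, w0
5. q, w0
6. not (r implies (r or q)), w1
7. r, w1
8. not (r or q), w1
9. not r, w1
10. not q, w1
Accessibility: w0Rw1
Branch closes: r and not r both at w1.
(One branch shown.) All branches close.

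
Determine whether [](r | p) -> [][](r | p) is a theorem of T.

Tableau for the negation ~([](r | p) -> [][](r | p)):
1. ~([](r | p) -> [][](r | p)), 0
2. [](r | p), 0
3. ~[][](r | p), 0
4. r | p, 0
5. p, 0
6. ~[](r | p), 1
7. r | p, 1
8. p, 1
9. ~(r | p), 2
10. ~r, 2
11. ~p, 2
Accessibility: 0R0, 0R1, 1R1, 1R2, 2R2
The negation has an open branch (countermodel exists).

Not valid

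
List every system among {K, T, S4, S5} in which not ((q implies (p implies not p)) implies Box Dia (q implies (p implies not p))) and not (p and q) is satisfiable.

S4-tableau for the formula:
1. not ((q implies (p implies not p)) implies Box Dia (q implies (p implies not p))) and not (p and q), w0
2. not ((q implies (p implies not p)) implies Box Dia (q implies (p implies not p))), w0
3. not (p and q), w0
4. q implies (p implies not p), w0
5. not Box Dia (q implies (p implies not p)), w0
6. not q, w0
7. p implies not p, w0
8. not p, w0
9. not Dia (q implies (p implies not p)), w1
10. not (q implies (p implies not p)), w1
11. q, w1
12. not (p implies not p), w1
13. p, w1
Accessibility: w0Rw0, w0Rw1, w1Rw1
Complete open branch: satisfiable in S4, hence also in K, T (this S4-model is also a K-model and a T-model).
S5-tableau for the formula:
1. not ((q implies (p implies not p)) implies Box Dia (q implies (p implies not p))) and not (p and q), w0
2. not ((q implies (p implies not p)) implies Box Dia (q implies (p implies not p))), w0
3. not (p and q), w0
4. q implies (p implies not p), w0
5. not Box Dia (q implies (p implies not p)), w0
6. not p, w0
7. p implies not p, w0
8. not Dia (q implies (p implies not p)), w1
9. not (q implies (p implies not p)), w0
10. q, w0
11. not (p implies not p), w0
12. p, w0
Accessibility: w0Rw0, w0Rw1, w1Rw0, w1Rw1
Branch closes: p and not p both at w0.
Every branch closes (one shown): unsatisfiable in S5.

K, T, S4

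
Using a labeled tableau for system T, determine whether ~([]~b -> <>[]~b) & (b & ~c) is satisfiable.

1. ~([]~b -> <>[]~b) & (b & ~c), w0
2. ~([]~b -> <>[]~b), w0   [&-rule on 1]
3. b & ~c, w0   [&-rule on 1]
4. []~b, w0   [~->-rule on 2]
5. ~<>[]~b, w0   [~->-rule on 2]
6. b, w0   [&-rule on 3]
7. ~c, w0   [&-rule on 3]
8. ~b, w0   [[]-rule on 4 via w0Rw0]
Accessibility: w0Rw0
Branch closes: b and ~b both at w0.
(One branch shown.) All branches close.

Unsatisfiable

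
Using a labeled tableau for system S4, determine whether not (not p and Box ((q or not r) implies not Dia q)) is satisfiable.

Satisfiable (open branch found)

1. not (not p and Box ((q or not r) implies not Dia q)), 0
2. not Box ((q or not r) implies not Dia q), 0   [neg-and-rule on 1 (branches; this branch)]
3. not ((q or not r) implies not Dia q), 1   [neg-Box-rule on 2: fresh world 1, 0R1]
4. q or not r, 1   [neg-implies-rule on 3]
5. Dia q, 1   [neg-implies-rule on 3]
6. not r, 1   [or-rule on 4 (branches; this branch)]
7. q, 2   [Dia-rule on 5: fresh world 2, 1R2]
Accessibility: 0R0, 0R1, 0R2, 1R1, 1R2, 2R2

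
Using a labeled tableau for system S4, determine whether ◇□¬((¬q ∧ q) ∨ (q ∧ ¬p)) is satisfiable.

Satisfiable

1. ◇□¬((¬q ∧ q) ∨ (q ∧ ¬p)), 0
2. □¬((¬q ∧ q) ∨ (q ∧ ¬p)), 1
3. ¬((¬q ∧ q) ∨ (q ∧ ¬p)), 1
4. ¬(¬q ∧ q), 1
5. ¬(q ∧ ¬p), 1
6. ¬q, 1
7. p, 1
Accessibility: 0R0, 0R1, 1R1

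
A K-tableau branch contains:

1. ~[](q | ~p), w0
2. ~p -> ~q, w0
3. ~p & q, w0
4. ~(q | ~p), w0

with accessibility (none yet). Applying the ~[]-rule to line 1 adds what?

a fresh world w1 with w0Rw1, and ~(q | ~p) at w1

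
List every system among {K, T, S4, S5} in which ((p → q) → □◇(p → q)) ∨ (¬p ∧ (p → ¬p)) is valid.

S5-tableau for the negation ¬(((p → q) → □◇(p → q)) ∨ (¬p ∧ (p → ¬p))):
1. ¬(((p → q) → □◇(p → q)) ∨ (¬p ∧ (p → ¬p))), w0
2. ¬((p → q) → □◇(p → q)), w0   [¬∨-rule on 1]
3. ¬(¬p ∧ (p → ¬p)), w0   [¬∨-rule on 1]
4. p → q, w0   [¬→-rule on 2]
5. ¬□◇(p → q), w0   [¬→-rule on 2]
6. ¬(p → ¬p), w0   [¬∧-rule on 3 (branches; this branch)]
7. p, w0   [¬→-rule on 6]
8. q, w0   [→-rule on 4 (branches; this branch)]
9. ¬◇(p → q), w1   [¬□-rule on 5: fresh world w1, w0Rw1]
10. ¬(p → q), w0   [¬◇-rule on 9 via w1Rw0]
11. ¬q, w0   [¬→-rule on 10]
Accessibility: w0Rw0, w0Rw1, w1Rw0, w1Rw1
Branch closes: q and ¬q both at w0.
Every branch closes (one shown): valid in S5.
S4-tableau for the negation ¬(((p → q) → □◇(p → q)) ∨ (¬p ∧ (p → ¬p))):
1. ¬(((p → q) → □◇(p → q)) ∨ (¬p ∧ (p → ¬p))), w0
2. ¬((p → q) → □◇(p → q)), w0   [¬∨-rule on 1]
3. ¬(¬p ∧ (p → ¬p)), w0   [¬∨-rule on 1]
4. p → q, w0   [¬→-rule on 2]
5. ¬□◇(p → q), w0   [¬→-rule on 2]
6. ¬(p → ¬p), w0   [¬∧-rule on 3 (branches; this branch)]
7. p, w0   [¬→-rule on 6]
8. q, w0   [→-rule on 4 (branches; this branch)]
9. ¬◇(p → q), w1   [¬□-rule on 5: fresh world w1, w0Rw1]
10. ¬(p → q), w1   [¬◇-rule on 9 via w1Rw1]
11. p, w1   [¬→-rule on 10]
12. ¬q, w1   [¬→-rule on 10]
Accessibility: w0Rw0, w0Rw1, w1Rw1
Complete open branch: countermodel on an S4-frame, so not valid in S4, nor in K, T (the same frame is also a K-frame and a T-frame).

S5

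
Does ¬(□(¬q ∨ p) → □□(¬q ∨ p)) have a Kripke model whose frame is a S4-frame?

No, unsatisfiable

1. ¬(□(¬q ∨ p) → □□(¬q ∨ p)), w0
2. □(¬q ∨ p), w0
3. ¬□□(¬q ∨ p), w0
4. ¬q ∨ p, w0
5. p, w0
6. ¬□(¬q ∨ p), w1
7. ¬q ∨ p, w1
8. p, w1
9. ¬(¬q ∨ p), w2
10. q, w2
11. ¬p, w2
12. ¬q ∨ p, w2
13. p, w2
Accessibility: w0Rw0, w0Rw1, w0Rw2, w1Rw1, w1Rw2, w2Rw2
Branch closes: p and ¬p both at w2.
Every branch closes; the branch above is one of them.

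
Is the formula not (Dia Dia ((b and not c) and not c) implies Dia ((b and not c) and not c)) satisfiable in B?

1. not (Dia Dia ((b and not c) and not c) implies Dia ((b and not c) and not c)), w0
2. Dia Dia ((b and not c) and not c), w0
3. not Dia ((b and not c) and not c), w0
4. not ((b and not c) and not c), w0
5. c, w0
6. Dia ((b and not c) and not c), w1
7. not ((b and not c) and not c), w1
8. c, w1
9. (b and not c) and not c, w2
10. b and not c, w2
11. not c, w2
12. b, w2
Accessibility: w0Rw0, w0Rw1, w1Rw0, w1Rw1, w1Rw2, w2Rw1, w2Rw2

Yes, satisfiable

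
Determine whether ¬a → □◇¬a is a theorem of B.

Tableau for the negation ¬(¬a → □◇¬a):
1. ¬(¬a → □◇¬a), w0
2. ¬a, w0   [¬→-rule on 1]
3. ¬□◇¬a, w0   [¬→-rule on 1]
4. ¬◇¬a, w1   [¬□-rule on 3: fresh world w1, w0Rw1]
5. a, w0   [¬◇-rule on 4 via w1Rw0]
Accessibility: w0Rw0, w0Rw1, w1Rw0, w1Rw1
Branch closes: a and ¬a both at w0.
Every branch of the negation's tableau closes; the branch above is one of them.

Yes, valid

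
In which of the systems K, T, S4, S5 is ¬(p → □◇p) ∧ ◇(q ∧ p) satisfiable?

K, T, S4

S4-tableau for the formula:
1. ¬(p → □◇p) ∧ ◇(q ∧ p), w0
2. ¬(p → □◇p), w0   [∧-rule on 1]
3. ◇(q ∧ p), w0   [∧-rule on 1]
4. p, w0   [¬→-rule on 2]
5. ¬□◇p, w0   [¬→-rule on 2]
6. q ∧ p, w1   [◇-rule on 3: fresh world w1, w0Rw1]
7. q, w1   [∧-rule on 6]
8. p, w1   [∧-rule on 6]
9. ¬◇p, w2   [¬□-rule on 5: fresh world w2, w0Rw2]
10. ¬p, w2   [¬◇-rule on 9 via w2Rw2]
Accessibility: w0Rw0, w0Rw1, w0Rw2, w1Rw1, w2Rw2
Complete open branch: satisfiable in S4, hence also in K, T (this S4-model is also a K-model and a T-model).
S5-tableau for the formula:
1. ¬(p → □◇p) ∧ ◇(q ∧ p), w0
2. ¬(p → □◇p), w0   [∧-rule on 1]
3. ◇(q ∧ p), w0   [∧-rule on 1]
4. p, w0   [¬→-rule on 2]
5. ¬□◇p, w0   [¬→-rule on 2]
6. q ∧ p, w1   [◇-rule on 3: fresh world w1, w0Rw1]
7. q, w1   [∧-rule on 6]
8. p, w1   [∧-rule on 6]
9. ¬◇p, w2   [¬□-rule on 5: fresh world w2, w0Rw2]
10. ¬p, w0   [¬◇-rule on 9 via w2Rw0]
Accessibility: w0Rw0, w0Rw1, w0Rw2, w1Rw0, w1Rw1, w1Rw2, w2Rw0, w2Rw1, w2Rw2
Branch closes: p and ¬p both at w0.
Every branch closes (one shown): unsatisfiable in S5.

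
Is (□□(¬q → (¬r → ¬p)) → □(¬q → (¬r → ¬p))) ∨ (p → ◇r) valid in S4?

Valid

Tableau for the negation ¬((□□(¬q → (¬r → ¬p)) → □(¬q → (¬r → ¬p))) ∨ (p → ◇r)):
1. ¬((□□(¬q → (¬r → ¬p)) → □(¬q → (¬r → ¬p))) ∨ (p → ◇r)), u
2. ¬(□□(¬q → (¬r → ¬p)) → □(¬q → (¬r → ¬p))), u   [¬∨-rule on 1]
3. ¬(p → ◇r), u   [¬∨-rule on 1]
4. □□(¬q → (¬r → ¬p)), u   [¬→-rule on 2]
5. ¬□(¬q → (¬r → ¬p)), u   [¬→-rule on 2]
6. p, u   [¬→-rule on 3]
7. ¬◇r, u   [¬→-rule on 3]
8. □(¬q → (¬r → ¬p)), u   [□-rule on 4 via uRu]
9. ¬r, u   [¬◇-rule on 7 via uRu]
10. ¬q → (¬r → ¬p), u   [□-rule on 8 via uRu]
11. q, u   [→-rule on 10 (branches; this branch)]
12. ¬(¬q → (¬r → ¬p)), v   [¬□-rule on 5: fresh world v, uRv]
13. ¬q, v   [¬→-rule on 12]
14. ¬(¬r → ¬p), v   [¬→-rule on 12]
15. ¬r, v   [¬→-rule on 14]
16. p, v   [¬→-rule on 14]
17. □(¬q → (¬r → ¬p)), v   [□-rule on 4 via uRv]
18. ¬q → (¬r → ¬p), v   [□-rule on 8 via uRv]
19. ¬r → ¬p, v   [→-rule on 18 (branches; this branch)]
20. ¬p, v   [→-rule on 19 (branches; this branch)]
Accessibility: uRu, uRv, vRv
Branch closes: p and ¬p both at v.
Every branch of the negation's tableau closes; the branch above is one of them.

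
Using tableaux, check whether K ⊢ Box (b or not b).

Yes, valid

Tableau for the negation not Box (b or not b):
1. not Box (b or not b), 0
2. not (b or not b), 1
3. not b, 1
4. b, 1
Accessibility: 0R1
Branch closes: b and not b both at 1.
All branches of the negation close; one closing branch shown above.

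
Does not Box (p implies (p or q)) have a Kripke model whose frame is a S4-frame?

Unsatisfiable (every branch closes)

1. not Box (p implies (p or q)), 0
2. not (p implies (p or q)), 1
3. p, 1
4. not (p or q), 1
5. not p, 1
6. not q, 1
Accessibility: 0R0, 0R1, 1R1
Branch closes: p and not p both at 1.
(One branch shown.) All branches close.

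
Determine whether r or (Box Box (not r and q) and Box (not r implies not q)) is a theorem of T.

Tableau for the negation not (r or (Box Box (not r and q) and Box (not r implies not q))):
1. not (r or (Box Box (not r and q) and Box (not r implies not q))), w0
2. not r, w0
3. not (Box Box (not r and q) and Box (not r implies not q)), w0
4. not Box (not r implies not q), w0
5. not (not r implies not q), w1
6. not r, w1
7. q, w1
Accessibility: w0Rw0, w0Rw1, w1Rw1
The negation has an open branch (countermodel exists).

Invalid (countermodel exists)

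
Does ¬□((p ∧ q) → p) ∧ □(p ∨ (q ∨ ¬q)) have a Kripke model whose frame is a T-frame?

Unsatisfiable (every branch closes)

1. ¬□((p ∧ q) → p) ∧ □(p ∨ (q ∨ ¬q)), 0
2. ¬□((p ∧ q) → p), 0
3. □(p ∨ (q ∨ ¬q)), 0
4. p ∨ (q ∨ ¬q), 0
5. q ∨ ¬q, 0
6. ¬q, 0
7. ¬((p ∧ q) → p), 1
8. p ∧ q, 1
9. ¬p, 1
10. p, 1
11. q, 1
Accessibility: 0R0, 0R1, 1R1
Branch closes: p and ¬p both at 1.
(One branch shown.) All branches close.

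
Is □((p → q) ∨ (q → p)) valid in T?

Tableau for the negation ¬□((p → q) ∨ (q → p)):
1. ¬□((p → q) ∨ (q → p)), w0
2. ¬((p → q) ∨ (q → p)), w1   [¬□-rule on 1: fresh world w1, w0Rw1]
3. ¬(p → q), w1   [¬∨-rule on 2]
4. ¬(q → p), w1   [¬∨-rule on 2]
5. p, w1   [¬→-rule on 3]
6. ¬q, w1   [¬→-rule on 3]
7. q, w1   [¬→-rule on 4]
8. ¬p, w1   [¬→-rule on 4]
Accessibility: w0Rw0, w0Rw1, w1Rw1
Branch closes: q and ¬q both at w1.
All branches of the negation close; one closing branch shown above.

Valid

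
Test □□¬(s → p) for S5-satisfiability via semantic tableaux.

Yes, satisfiable

1. □□¬(s → p), u
2. □¬(s → p), u
3. ¬(s → p), u
4. s, u
5. ¬p, u
Accessibility: uRu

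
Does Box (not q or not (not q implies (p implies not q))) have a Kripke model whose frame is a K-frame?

Satisfiable (open branch found)

1. Box (not q or not (not q implies (p implies not q))), 0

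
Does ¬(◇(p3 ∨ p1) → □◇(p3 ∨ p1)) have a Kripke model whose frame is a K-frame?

1. ¬(◇(p3 ∨ p1) → □◇(p3 ∨ p1)), w0
2. ◇(p3 ∨ p1), w0   [¬→-rule on 1]
3. ¬□◇(p3 ∨ p1), w0   [¬→-rule on 1]
4. p3 ∨ p1, w1   [◇-rule on 2: fresh world w1, w0Rw1]
5. p1, w1   [∨-rule on 4 (branches; this branch)]
6. ¬◇(p3 ∨ p1), w2   [¬□-rule on 3: fresh world w2, w0Rw2]
Accessibility: w0Rw1, w0Rw2

Satisfiable (open branch found)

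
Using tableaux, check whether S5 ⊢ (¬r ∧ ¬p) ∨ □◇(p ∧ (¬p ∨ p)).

Invalid (countermodel exists)

Tableau for the negation ¬((¬r ∧ ¬p) ∨ □◇(p ∧ (¬p ∨ p))):
1. ¬((¬r ∧ ¬p) ∨ □◇(p ∧ (¬p ∨ p))), u
2. ¬(¬r ∧ ¬p), u
3. ¬□◇(p ∧ (¬p ∨ p)), u
4. r, u
5. ¬◇(p ∧ (¬p ∨ p)), v
6. ¬(p ∧ (¬p ∨ p)), u
7. ¬(p ∧ (¬p ∨ p)), v
8. ¬p, u
9. ¬p, v
Accessibility: uRu, uRv, vRu, vRv
The negation has an open branch (countermodel exists).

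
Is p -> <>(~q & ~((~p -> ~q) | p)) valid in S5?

Tableau for the negation ~(p -> <>(~q & ~((~p -> ~q) | p))):
1. ~(p -> <>(~q & ~((~p -> ~q) | p))), w0
2. p, w0   [~->-rule on 1]
3. ~<>(~q & ~((~p -> ~q) | p)), w0   [~->-rule on 1]
4. ~(~q & ~((~p -> ~q) | p)), w0   [~<>-rule on 3 via w0Rw0]
5. (~p -> ~q) | p, w0   [~&-rule on 4 (branches; this branch)]
Accessibility: w0Rw0
The negation has an open branch (countermodel exists).

Invalid (countermodel exists)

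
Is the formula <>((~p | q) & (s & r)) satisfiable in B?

1. <>((~p | q) & (s & r)), u
2. (~p | q) & (s & r), v
3. ~p | q, v
4. s & r, v
5. s, v
6. r, v
7. q, v
Accessibility: uRu, uRv, vRu, vRv

Yes, satisfiable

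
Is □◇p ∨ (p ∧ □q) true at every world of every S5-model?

Tableau for the negation ¬(□◇p ∨ (p ∧ □q)):
1. ¬(□◇p ∨ (p ∧ □q)), 0
2. ¬□◇p, 0
3. ¬(p ∧ □q), 0
4. ¬□q, 0
5. ¬◇p, 1
6. ¬p, 0
7. ¬p, 1
8. ¬q, 2
9. ¬p, 2
Accessibility: 0R0, 0R1, 0R2, 1R0, 1R1, 1R2, 2R0, 2R1, 2R2
The negation has an open branch (countermodel exists).

Invalid (countermodel exists)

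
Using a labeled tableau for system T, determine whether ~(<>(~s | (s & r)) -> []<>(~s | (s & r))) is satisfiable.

1. ~(<>(~s | (s & r)) -> []<>(~s | (s & r))), 0
2. <>(~s | (s & r)), 0   [~->-rule on 1]
3. ~[]<>(~s | (s & r)), 0   [~->-rule on 1]
4. ~s | (s & r), 1   [<>-rule on 2: fresh world 1, 0R1]
5. s & r, 1   [|-rule on 4 (branches; this branch)]
6. s, 1   [&-rule on 5]
7. r, 1   [&-rule on 5]
8. ~<>(~s | (s & r)), 2   [~[]-rule on 3: fresh world 2, 0R2]
9. ~(~s | (s & r)), 2   [~<>-rule on 8 via 2R2]
10. s, 2   [~|-rule on 9]
11. ~(s & r), 2   [~|-rule on 9]
12. ~r, 2   [~&-rule on 11 (branches; this branch)]
Accessibility: 0R0, 0R1, 0R2, 1R1, 2R2

Satisfiable (open branch found)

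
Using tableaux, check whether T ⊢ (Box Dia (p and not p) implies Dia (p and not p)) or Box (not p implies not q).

Tableau for the negation not ((Box Dia (p and not p) implies Dia (p and not p)) or Box (not p implies not q)):
1. not ((Box Dia (p and not p) implies Dia (p and not p)) or Box (not p implies not q)), w0
2. not (Box Dia (p and not p) implies Dia (p and not p)), w0
3. not Box (not p implies not q), w0
4. Box Dia (p and not p), w0
5. not Dia (p and not p), w0
6. Dia (p and not p), w0
7. not (p and not p), w0
8. p, w0
9. not (not p implies not q), w1
10. not p, w1
11. q, w1
12. Dia (p and not p), w1
13. not (p and not p), w1
14. p and not p, w2
15. p, w2
16. not p, w2
Accessibility: w0Rw0, w0Rw1, w0Rw2, w1Rw1, w2Rw2
Branch closes: p and not p both at w2.
All branches of the negation close; one closing branch shown above.

Yes, valid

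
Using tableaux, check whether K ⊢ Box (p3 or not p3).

Tableau for the negation not Box (p3 or not p3):
1. not Box (p3 or not p3), w0
2. not (p3 or not p3), w1
3. not p3, w1
4. p3, w1
Accessibility: w0Rw1
Branch closes: p3 and not p3 both at w1.
All branches of the negation close; one closing branch shown above.

Valid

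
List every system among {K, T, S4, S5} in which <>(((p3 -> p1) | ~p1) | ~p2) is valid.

T, S4, S5

K-tableau for the negation ~<>(((p3 -> p1) | ~p1) | ~p2):
1. ~<>(((p3 -> p1) | ~p1) | ~p2), u
Complete open branch: countermodel on a K-frame, so not valid in K.
T-tableau for the negation ~<>(((p3 -> p1) | ~p1) | ~p2):
1. ~<>(((p3 -> p1) | ~p1) | ~p2), u
2. ~(((p3 -> p1) | ~p1) | ~p2), u
3. ~((p3 -> p1) | ~p1), u
4. p2, u
5. ~(p3 -> p1), u
6. p1, u
7. p3, u
8. ~p1, u
Accessibility: uRu
Branch closes: p1 and ~p1 both at u.
Every branch closes (one shown): valid in T, hence also in S4, S5 (every theorem of T is a theorem of S4 and S5).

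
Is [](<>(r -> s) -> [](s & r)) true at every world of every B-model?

No, not valid

Tableau for the negation ~[](<>(r -> s) -> [](s & r)):
1. ~[](<>(r -> s) -> [](s & r)), w0
2. ~(<>(r -> s) -> [](s & r)), w1
3. <>(r -> s), w1
4. ~[](s & r), w1
5. r -> s, w2
6. s, w2
7. ~(s & r), w3
8. ~r, w3
Accessibility: w0Rw0, w0Rw1, w1Rw0, w1Rw1, w1Rw2, w1Rw3, w2Rw1, w2Rw2, w3Rw1, w3Rw3
The negation has an open branch (countermodel exists).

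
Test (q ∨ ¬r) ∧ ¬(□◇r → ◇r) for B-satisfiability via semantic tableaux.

Unsatisfiable

1. (q ∨ ¬r) ∧ ¬(□◇r → ◇r), u
2. q ∨ ¬r, u   [∧-rule on 1]
3. ¬(□◇r → ◇r), u   [∧-rule on 1]
4. □◇r, u   [¬→-rule on 3]
5. ¬◇r, u   [¬→-rule on 3]
6. ◇r, u   [□-rule on 4 via uRu]
7. ¬r, u   [¬◇-rule on 5 via uRu]
8. r, v   [◇-rule on 6: fresh world v, uRv]
9. ◇r, v   [□-rule on 4 via uRv]
10. ¬r, v   [¬◇-rule on 5 via uRv]
Accessibility: uRu, uRv, vRu, vRv
Branch closes: r and ¬r both at v.
All branches of the tableau close; one closing branch shown above.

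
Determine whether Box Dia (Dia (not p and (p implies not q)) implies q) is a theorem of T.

Not valid

Tableau for the negation not Box Dia (Dia (not p and (p implies not q)) implies q):
1. not Box Dia (Dia (not p and (p implies not q)) implies q), w0
2. not Dia (Dia (not p and (p implies not q)) implies q), w1
3. not (Dia (not p and (p implies not q)) implies q), w1
4. Dia (not p and (p implies not q)), w1
5. not q, w1
6. not p and (p implies not q), w2
7. not p, w2
8. p implies not q, w2
9. not (Dia (not p and (p implies not q)) implies q), w2
10. Dia (not p and (p implies not q)), w2
11. not q, w2
12. not p and (p implies not q), w3
13. not p, w3
14. p implies not q, w3
15. not q, w3
Accessibility: w0Rw0, w0Rw1, w1Rw1, w1Rw2, w2Rw2, w2Rw3, w3Rw3
The negation has an open branch (countermodel exists).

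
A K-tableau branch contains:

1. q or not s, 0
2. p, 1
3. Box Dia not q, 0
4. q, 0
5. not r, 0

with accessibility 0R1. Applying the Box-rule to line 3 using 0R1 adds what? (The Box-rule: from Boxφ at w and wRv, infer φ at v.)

Dia not q, 1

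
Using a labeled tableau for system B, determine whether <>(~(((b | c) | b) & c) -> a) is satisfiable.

1. <>(~(((b | c) | b) & c) -> a), w0
2. ~(((b | c) | b) & c) -> a, w1
3. a, w1
Accessibility: w0Rw0, w0Rw1, w1Rw0, w1Rw1

Satisfiable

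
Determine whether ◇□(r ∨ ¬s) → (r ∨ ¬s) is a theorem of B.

Tableau for the negation ¬(◇□(r ∨ ¬s) → (r ∨ ¬s)):
1. ¬(◇□(r ∨ ¬s) → (r ∨ ¬s)), 0
2. ◇□(r ∨ ¬s), 0
3. ¬(r ∨ ¬s), 0
4. ¬r, 0
5. s, 0
6. □(r ∨ ¬s), 1
7. r ∨ ¬s, 0
8. r ∨ ¬s, 1
9. ¬s, 0
Accessibility: 0R0, 0R1, 1R0, 1R1
Branch closes: s and ¬s both at 0.
Every branch of the negation's tableau closes; the branch above is one of them.

Valid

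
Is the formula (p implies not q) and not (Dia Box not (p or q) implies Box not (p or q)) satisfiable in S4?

1. (p implies not q) and not (Dia Box not (p or q) implies Box not (p or q)), 0
2. p implies not q, 0
3. not (Dia Box not (p or q) implies Box not (p or q)), 0
4. Dia Box not (p or q), 0
5. not Box not (p or q), 0
6. not q, 0
7. Box not (p or q), 1
8. not (p or q), 1
9. not p, 1
10. not q, 1
11. p or q, 2
12. q, 2
Accessibility: 0R0, 0R1, 0R2, 1R1, 2R2

Yes, satisfiable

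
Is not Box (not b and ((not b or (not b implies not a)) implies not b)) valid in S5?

Tableau for the negation Box (not b and ((not b or (not b implies not a)) implies not b)):
1. Box (not b and ((not b or (not b implies not a)) implies not b)), w0
2. not b and ((not b or (not b implies not a)) implies not b), w0   [Box-rule on 1 via w0Rw0]
3. not b, w0   [and-rule on 2]
4. (not b or (not b implies not a)) implies not b, w0   [and-rule on 2]
Accessibility: w0Rw0
The negation has an open branch (countermodel exists).

Not valid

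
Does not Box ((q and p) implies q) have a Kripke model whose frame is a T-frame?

Unsatisfiable

1. not Box ((q and p) implies q), w0
2. not ((q and p) implies q), w1
3. q and p, w1
4. not q, w1
5. q, w1
6. p, w1
Accessibility: w0Rw0, w0Rw1, w1Rw1
Branch closes: q and not q both at w1.
Every branch closes; the branch above is one of them.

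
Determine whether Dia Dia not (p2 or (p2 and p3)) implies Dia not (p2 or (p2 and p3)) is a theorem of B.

Tableau for the negation not (Dia Dia not (p2 or (p2 and p3)) implies Dia not (p2 or (p2 and p3))):
1. not (Dia Dia not (p2 or (p2 and p3)) implies Dia not (p2 or (p2 and p3))), 0
2. Dia Dia not (p2 or (p2 and p3)), 0
3. not Dia not (p2 or (p2 and p3)), 0
4. p2 or (p2 and p3), 0
5. p2 and p3, 0
6. p2, 0
7. p3, 0
8. Dia not (p2 or (p2 and p3)), 1
9. p2 or (p2 and p3), 1
10. p2 and p3, 1
11. p2, 1
12. p3, 1
13. not (p2 or (p2 and p3)), 2
14. not p2, 2
15. not (p2 and p3), 2
16. not p3, 2
Accessibility: 0R0, 0R1, 1R0, 1R1, 1R2, 2R1, 2R2
The negation has an open branch (countermodel exists).

Not valid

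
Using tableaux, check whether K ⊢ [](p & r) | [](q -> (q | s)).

Tableau for the negation ~([](p & r) | [](q -> (q | s))):
1. ~([](p & r) | [](q -> (q | s))), 0
2. ~[](p & r), 0
3. ~[](q -> (q | s)), 0
4. ~(p & r), 1
5. ~r, 1
6. ~(q -> (q | s)), 2
7. q, 2
8. ~(q | s), 2
9. ~q, 2
10. ~s, 2
Accessibility: 0R1, 0R2
Branch closes: q and ~q both at 2.
All branches of the negation close; one closing branch shown above.

Valid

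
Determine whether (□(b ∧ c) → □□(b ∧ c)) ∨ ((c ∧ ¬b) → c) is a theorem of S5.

Tableau for the negation ¬((□(b ∧ c) → □□(b ∧ c)) ∨ ((c ∧ ¬b) → c)):
1. ¬((□(b ∧ c) → □□(b ∧ c)) ∨ ((c ∧ ¬b) → c)), 0
2. ¬(□(b ∧ c) → □□(b ∧ c)), 0   [¬∨-rule on 1]
3. ¬((c ∧ ¬b) → c), 0   [¬∨-rule on 1]
4. □(b ∧ c), 0   [¬→-rule on 2]
5. ¬□□(b ∧ c), 0   [¬→-rule on 2]
6. c ∧ ¬b, 0   [¬→-rule on 3]
7. ¬c, 0   [¬→-rule on 3]
8. c, 0   [∧-rule on 6]
9. ¬b, 0   [∧-rule on 6]
Accessibility: 0R0
Branch closes: c and ¬c both at 0.
All branches of the negation close; one closing branch shown above.

Valid in S5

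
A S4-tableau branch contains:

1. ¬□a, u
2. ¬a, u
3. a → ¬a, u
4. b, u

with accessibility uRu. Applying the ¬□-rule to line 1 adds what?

a fresh world v with uRv, and ¬a at v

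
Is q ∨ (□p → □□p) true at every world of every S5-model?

Tableau for the negation ¬(q ∨ (□p → □□p)):
1. ¬(q ∨ (□p → □□p)), w0
2. ¬q, w0
3. ¬(□p → □□p), w0
4. □p, w0
5. ¬□□p, w0
6. p, w0
7. ¬□p, w1
8. p, w1
9. ¬p, w2
10. p, w2
Accessibility: w0Rw0, w0Rw1, w0Rw2, w1Rw0, w1Rw1, w1Rw2, w2Rw0, w2Rw1, w2Rw2
Branch closes: p and ¬p both at w2.
All branches of the negation close; one closing branch shown above.

Valid in S5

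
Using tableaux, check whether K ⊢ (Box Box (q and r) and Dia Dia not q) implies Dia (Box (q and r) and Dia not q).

Tableau for the negation not ((Box Box (q and r) and Dia Dia not q) implies Dia (Box (q and r) and Dia not q)):
1. not ((Box Box (q and r) and Dia Dia not q) implies Dia (Box (q and r) and Dia not q)), u
2. Box Box (q and r) and Dia Dia not q, u
3. not Dia (Box (q and r) and Dia not q), u
4. Box Box (q and r), u
5. Dia Dia not q, u
6. Dia not q, v
7. not (Box (q and r) and Dia not q), v
8. Box (q and r), v
9. not Dia not q, v
10. not q, w
11. q and r, w
12. q, w
13. r, w
Accessibility: uRv, vRw
Branch closes: q and not q both at w.
All branches of the negation close; one closing branch shown above.

Yes, valid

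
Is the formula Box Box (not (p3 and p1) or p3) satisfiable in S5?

1. Box Box (not (p3 and p1) or p3), u
2. Box (not (p3 and p1) or p3), u
3. not (p3 and p1) or p3, u
4. p3, u
Accessibility: uRu

Satisfiable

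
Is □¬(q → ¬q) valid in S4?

No, not valid

Tableau for the negation ¬□¬(q → ¬q):
1. ¬□¬(q → ¬q), 0
2. q → ¬q, 1
3. ¬q, 1
Accessibility: 0R0, 0R1, 1R1
The negation has an open branch (countermodel exists).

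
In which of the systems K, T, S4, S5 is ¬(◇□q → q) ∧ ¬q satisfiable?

S4-tableau for the formula:
1. ¬(◇□q → q) ∧ ¬q, 0
2. ¬(◇□q → q), 0
3. ¬q, 0
4. ◇□q, 0
5. □q, 1
6. q, 1
Accessibility: 0R0, 0R1, 1R1
Complete open branch: satisfiable in S4, hence also in K, T (this S4-model is also a K-model and a T-model).
S5-tableau for the formula:
1. ¬(◇□q → q) ∧ ¬q, 0
2. ¬(◇□q → q), 0
3. ¬q, 0
4. ◇□q, 0
5. □q, 1
6. q, 0
Accessibility: 0R0, 0R1, 1R0, 1R1
Branch closes: q and ¬q both at 0.
Every branch closes (one shown): unsatisfiable in S5.

K, T, S4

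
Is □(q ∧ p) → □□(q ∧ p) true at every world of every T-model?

Tableau for the negation ¬(□(q ∧ p) → □□(q ∧ p)):
1. ¬(□(q ∧ p) → □□(q ∧ p)), 0
2. □(q ∧ p), 0   [¬→-rule on 1]
3. ¬□□(q ∧ p), 0   [¬→-rule on 1]
4. q ∧ p, 0   [□-rule on 2 via 0R0]
5. q, 0   [∧-rule on 4]
6. p, 0   [∧-rule on 4]
7. ¬□(q ∧ p), 1   [¬□-rule on 3: fresh world 1, 0R1]
8. q ∧ p, 1   [□-rule on 2 via 0R1]
9. q, 1   [∧-rule on 8]
10. p, 1   [∧-rule on 8]
11. ¬(q ∧ p), 2   [¬□-rule on 7: fresh world 2, 1R2]
12. ¬p, 2   [¬∧-rule on 11 (branches; this branch)]
Accessibility: 0R0, 0R1, 1R1, 1R2, 2R2
The negation has an open branch (countermodel exists).

Invalid (countermodel exists)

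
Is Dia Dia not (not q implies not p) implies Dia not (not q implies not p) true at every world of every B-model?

Tableau for the negation not (Dia Dia not (not q implies not p) implies Dia not (not q implies not p)):
1. not (Dia Dia not (not q implies not p) implies Dia not (not q implies not p)), w0
2. Dia Dia not (not q implies not p), w0   [neg-implies-rule on 1]
3. not Dia not (not q implies not p), w0   [neg-implies-rule on 1]
4. not q implies not p, w0   [neg-Dia-rule on 3 via w0Rw0]
5. not p, w0   [implies-rule on 4 (branches; this branch)]
6. Dia not (not q implies not p), w1   [Dia-rule on 2: fresh world w1, w0Rw1]
7. not q implies not p, w1   [neg-Dia-rule on 3 via w0Rw1]
8. not p, w1   [implies-rule on 7 (branches; this branch)]
9. not (not q implies not p), w2   [Dia-rule on 6: fresh world w2, w1Rw2]
10. not q, w2   [neg-implies-rule on 9]
11. p, w2   [neg-implies-rule on 9]
Accessibility: w0Rw0, w0Rw1, w1Rw0, w1Rw1, w1Rw2, w2Rw1, w2Rw2
The negation has an open branch (countermodel exists).

No, not valid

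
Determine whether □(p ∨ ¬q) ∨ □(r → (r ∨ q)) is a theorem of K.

Valid in K

Tableau for the negation ¬(□(p ∨ ¬q) ∨ □(r → (r ∨ q))):
1. ¬(□(p ∨ ¬q) ∨ □(r → (r ∨ q))), 0
2. ¬□(p ∨ ¬q), 0
3. ¬□(r → (r ∨ q)), 0
4. ¬(p ∨ ¬q), 1
5. ¬p, 1
6. q, 1
7. ¬(r → (r ∨ q)), 2
8. r, 2
9. ¬(r ∨ q), 2
10. ¬r, 2
11. ¬q, 2
Accessibility: 0R1, 0R2
Branch closes: r and ¬r both at 2.
All branches of the negation close; one closing branch shown above.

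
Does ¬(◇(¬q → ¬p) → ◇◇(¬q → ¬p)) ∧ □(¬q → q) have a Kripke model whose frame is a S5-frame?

Unsatisfiable

1. ¬(◇(¬q → ¬p) → ◇◇(¬q → ¬p)) ∧ □(¬q → q), 0
2. ¬(◇(¬q → ¬p) → ◇◇(¬q → ¬p)), 0   [∧-rule on 1]
3. □(¬q → q), 0   [∧-rule on 1]
4. ◇(¬q → ¬p), 0   [¬→-rule on 2]
5. ¬◇◇(¬q → ¬p), 0   [¬→-rule on 2]
6. ¬q → q, 0   [□-rule on 3 via 0R0]
7. ¬◇(¬q → ¬p), 0   [¬◇-rule on 5 via 0R0]
8. ¬(¬q → ¬p), 0   [¬◇-rule on 7 via 0R0]
9. ¬q, 0   [¬→-rule on 8]
10. p, 0   [¬→-rule on 8]
11. q, 0   [→-rule on 6 (branches; this branch)]
Accessibility: 0R0
Branch closes: q and ¬q both at 0.
(One branch shown.) All branches close.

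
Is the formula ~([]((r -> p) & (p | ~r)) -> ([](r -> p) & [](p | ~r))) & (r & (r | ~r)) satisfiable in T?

1. ~([]((r -> p) & (p | ~r)) -> ([](r -> p) & [](p | ~r))) & (r & (r | ~r)), u
2. ~([]((r -> p) & (p | ~r)) -> ([](r -> p) & [](p | ~r))), u
3. r & (r | ~r), u
4. []((r -> p) & (p | ~r)), u
5. ~([](r -> p) & [](p | ~r)), u
6. r, u
7. r | ~r, u
8. (r -> p) & (p | ~r), u
9. r -> p, u
10. p | ~r, u
11. ~[](p | ~r), u
12. p, u
13. ~(p | ~r), v
14. ~p, v
15. r, v
16. (r -> p) & (p | ~r), v
17. r -> p, v
18. p | ~r, v
19. p, v
Accessibility: uRu, uRv, vRv
Branch closes: p and ~p both at v.
All branches of the tableau close; one closing branch shown above.

Unsatisfiable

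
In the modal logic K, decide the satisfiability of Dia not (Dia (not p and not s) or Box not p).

Satisfiable (open branch found)

1. Dia not (Dia (not p and not s) or Box not p), w0
2. not (Dia (not p and not s) or Box not p), w1
3. not Dia (not p and not s), w1
4. not Box not p, w1
5. p, w2
6. not (not p and not s), w2
7. s, w2
Accessibility: w0Rw1, w1Rw2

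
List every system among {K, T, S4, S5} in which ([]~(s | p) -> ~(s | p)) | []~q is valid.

T-tableau for the negation ~(([]~(s | p) -> ~(s | p)) | []~q):
1. ~(([]~(s | p) -> ~(s | p)) | []~q), w0
2. ~([]~(s | p) -> ~(s | p)), w0   [~|-rule on 1]
3. ~[]~q, w0   [~|-rule on 1]
4. []~(s | p), w0   [~->-rule on 2]
5. s | p, w0   [~->-rule on 2]
6. ~(s | p), w0   [[]-rule on 4 via w0Rw0]
7. ~s, w0   [~|-rule on 6]
8. ~p, w0   [~|-rule on 6]
9. p, w0   [|-rule on 5 (branches; this branch)]
Accessibility: w0Rw0
Branch closes: p and ~p both at w0.
Every branch closes (one shown): valid in T, hence also in S4, S5 (every theorem of T is a theorem of S4 and S5).
K-tableau for the negation ~(([]~(s | p) -> ~(s | p)) | []~q):
1. ~(([]~(s | p) -> ~(s | p)) | []~q), w0
2. ~([]~(s | p) -> ~(s | p)), w0   [~|-rule on 1]
3. ~[]~q, w0   [~|-rule on 1]
4. []~(s | p), w0   [~->-rule on 2]
5. s | p, w0   [~->-rule on 2]
6. p, w0   [|-rule on 5 (branches; this branch)]
7. q, w1   [~[]-rule on 3: fresh world w1, w0Rw1]
8. ~(s | p), w1   [[]-rule on 4 via w0Rw1]
9. ~s, w1   [~|-rule on 8]
10. ~p, w1   [~|-rule on 8]
Accessibility: w0Rw1
Complete open branch: countermodel on a K-frame, so not valid in K.

T, S4, S5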